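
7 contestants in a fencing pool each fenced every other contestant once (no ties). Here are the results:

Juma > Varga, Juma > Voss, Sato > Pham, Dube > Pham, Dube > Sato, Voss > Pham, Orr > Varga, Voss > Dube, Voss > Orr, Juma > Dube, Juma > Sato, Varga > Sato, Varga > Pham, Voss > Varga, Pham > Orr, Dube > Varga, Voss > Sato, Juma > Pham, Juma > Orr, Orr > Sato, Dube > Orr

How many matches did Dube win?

Dube's results: beat Orr, Varga, Sato, Pham; lost to Juma, Voss.
That is 4 wins.

4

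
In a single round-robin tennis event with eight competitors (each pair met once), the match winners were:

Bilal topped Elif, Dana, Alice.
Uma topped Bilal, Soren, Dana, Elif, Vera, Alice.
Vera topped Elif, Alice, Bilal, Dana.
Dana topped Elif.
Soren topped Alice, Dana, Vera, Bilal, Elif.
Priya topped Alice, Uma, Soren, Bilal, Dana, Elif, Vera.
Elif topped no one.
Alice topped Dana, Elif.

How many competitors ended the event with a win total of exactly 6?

Win totals: Priya 7, Vera 4, Elif 0, Alice 2, Dana 1, Uma 6, Soren 5, Bilal 3.
Exactly 6: Uma — 1 competitor.

1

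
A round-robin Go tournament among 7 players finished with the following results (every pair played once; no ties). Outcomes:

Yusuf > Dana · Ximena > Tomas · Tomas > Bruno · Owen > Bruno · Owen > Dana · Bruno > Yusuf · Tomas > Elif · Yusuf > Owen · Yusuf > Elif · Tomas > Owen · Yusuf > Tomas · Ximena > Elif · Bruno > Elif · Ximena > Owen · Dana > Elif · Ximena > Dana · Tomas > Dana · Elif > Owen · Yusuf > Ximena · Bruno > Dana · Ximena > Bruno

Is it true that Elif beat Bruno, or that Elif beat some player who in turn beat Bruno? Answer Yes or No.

Yes

Elif did not beat Bruno directly.
Elif beat Owen. Of those, Owen beat Bruno.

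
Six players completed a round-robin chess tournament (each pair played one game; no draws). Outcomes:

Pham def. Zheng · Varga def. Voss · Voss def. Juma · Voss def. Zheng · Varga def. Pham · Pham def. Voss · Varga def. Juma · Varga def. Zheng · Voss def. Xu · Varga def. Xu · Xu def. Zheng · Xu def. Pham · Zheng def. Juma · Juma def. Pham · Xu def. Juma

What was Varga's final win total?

5

Varga's results: beat Voss, Xu, Zheng, Juma, Pham; lost to no one.
That is 5 wins.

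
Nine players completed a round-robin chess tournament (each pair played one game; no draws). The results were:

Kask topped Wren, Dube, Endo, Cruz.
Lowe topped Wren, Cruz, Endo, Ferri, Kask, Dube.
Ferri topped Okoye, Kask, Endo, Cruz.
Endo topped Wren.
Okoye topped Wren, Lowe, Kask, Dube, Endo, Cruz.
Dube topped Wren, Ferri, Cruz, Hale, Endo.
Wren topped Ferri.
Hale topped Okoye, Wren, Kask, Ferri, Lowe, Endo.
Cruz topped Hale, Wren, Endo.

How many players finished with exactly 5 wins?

1

Win totals: Kask 4, Ferri 4, Lowe 6, Endo 1, Okoye 6, Hale 6, Cruz 3, Wren 1, Dube 5.
Exactly 5: Dube — 1 player.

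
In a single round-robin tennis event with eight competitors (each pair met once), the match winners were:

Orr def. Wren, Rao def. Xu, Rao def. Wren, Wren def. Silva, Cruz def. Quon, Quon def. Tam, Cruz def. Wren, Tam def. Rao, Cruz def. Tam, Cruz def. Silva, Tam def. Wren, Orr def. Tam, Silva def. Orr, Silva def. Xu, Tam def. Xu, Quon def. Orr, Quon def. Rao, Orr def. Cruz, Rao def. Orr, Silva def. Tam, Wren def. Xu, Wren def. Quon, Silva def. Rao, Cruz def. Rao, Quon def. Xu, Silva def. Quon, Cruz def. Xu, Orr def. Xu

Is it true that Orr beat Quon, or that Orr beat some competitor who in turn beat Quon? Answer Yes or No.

Orr did not beat Quon directly.
Orr beat Tam, Cruz, Xu, Wren. Of those, Cruz beat Quon.

Yes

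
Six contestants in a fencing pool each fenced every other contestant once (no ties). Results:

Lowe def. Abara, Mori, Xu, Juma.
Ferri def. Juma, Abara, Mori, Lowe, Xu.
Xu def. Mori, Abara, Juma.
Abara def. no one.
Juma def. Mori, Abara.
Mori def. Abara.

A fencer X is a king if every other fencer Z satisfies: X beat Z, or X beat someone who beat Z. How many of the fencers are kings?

Mori cannot reach Xu, Ferri, Lowe, Juma in two steps.
Xu cannot reach Ferri, Lowe in two steps.
Ferri reaches everyone (king).
Lowe cannot reach Ferri in two steps.
Abara cannot reach Mori, Xu, Ferri, Lowe, Juma in two steps.
Juma cannot reach Xu, Ferri, Lowe in two steps.
Kings: Ferri — 1.

1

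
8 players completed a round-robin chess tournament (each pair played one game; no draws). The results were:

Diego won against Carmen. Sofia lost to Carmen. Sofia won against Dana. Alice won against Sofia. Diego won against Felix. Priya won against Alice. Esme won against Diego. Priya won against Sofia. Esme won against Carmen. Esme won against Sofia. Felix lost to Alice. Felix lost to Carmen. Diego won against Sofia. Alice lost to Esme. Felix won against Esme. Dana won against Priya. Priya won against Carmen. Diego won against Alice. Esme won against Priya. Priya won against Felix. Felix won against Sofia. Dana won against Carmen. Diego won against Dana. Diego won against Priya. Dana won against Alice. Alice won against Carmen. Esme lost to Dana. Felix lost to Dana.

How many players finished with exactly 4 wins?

Win totals: Dana 5, Felix 2, Esme 5, Alice 3, Sofia 1, Carmen 2, Priya 4, Diego 6.
Exactly 4: Priya — 1 player.

1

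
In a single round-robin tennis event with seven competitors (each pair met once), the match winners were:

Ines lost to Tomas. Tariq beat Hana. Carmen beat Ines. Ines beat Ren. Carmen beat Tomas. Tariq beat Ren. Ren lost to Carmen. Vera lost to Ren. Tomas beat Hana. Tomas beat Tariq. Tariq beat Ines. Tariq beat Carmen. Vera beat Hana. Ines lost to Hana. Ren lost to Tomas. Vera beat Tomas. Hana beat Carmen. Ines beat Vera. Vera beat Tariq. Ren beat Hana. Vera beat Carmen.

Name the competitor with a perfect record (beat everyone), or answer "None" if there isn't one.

Highest win total is Vera with 4 (out of 6 possible).
Vera lost to Ren, Ines, so no competitor went undefeated.

None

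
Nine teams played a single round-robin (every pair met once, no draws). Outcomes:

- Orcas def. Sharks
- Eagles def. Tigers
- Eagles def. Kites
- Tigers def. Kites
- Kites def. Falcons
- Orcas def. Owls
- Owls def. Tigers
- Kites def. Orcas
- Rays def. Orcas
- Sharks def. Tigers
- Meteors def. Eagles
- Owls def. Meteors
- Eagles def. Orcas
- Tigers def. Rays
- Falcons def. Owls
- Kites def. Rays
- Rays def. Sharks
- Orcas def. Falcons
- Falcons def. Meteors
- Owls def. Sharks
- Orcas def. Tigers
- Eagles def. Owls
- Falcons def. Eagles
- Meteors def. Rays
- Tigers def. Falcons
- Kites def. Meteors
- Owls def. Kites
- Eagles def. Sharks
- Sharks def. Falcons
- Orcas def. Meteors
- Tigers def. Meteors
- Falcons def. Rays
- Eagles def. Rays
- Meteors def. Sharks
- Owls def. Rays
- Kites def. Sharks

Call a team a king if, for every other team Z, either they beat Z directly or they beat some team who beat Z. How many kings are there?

Sharks cannot reach Orcas in two steps.
Falcons reaches everyone (king).
Tigers reaches everyone (king).
Kites reaches everyone (king).
Orcas reaches everyone (king).
Owls reaches everyone (king).
Rays cannot reach Kites, Eagles in two steps.
Meteors reaches everyone (king).
Eagles reaches everyone (king).
Kings: Falcons, Tigers, Kites, Orcas, Owls, Meteors, Eagles — 7.

7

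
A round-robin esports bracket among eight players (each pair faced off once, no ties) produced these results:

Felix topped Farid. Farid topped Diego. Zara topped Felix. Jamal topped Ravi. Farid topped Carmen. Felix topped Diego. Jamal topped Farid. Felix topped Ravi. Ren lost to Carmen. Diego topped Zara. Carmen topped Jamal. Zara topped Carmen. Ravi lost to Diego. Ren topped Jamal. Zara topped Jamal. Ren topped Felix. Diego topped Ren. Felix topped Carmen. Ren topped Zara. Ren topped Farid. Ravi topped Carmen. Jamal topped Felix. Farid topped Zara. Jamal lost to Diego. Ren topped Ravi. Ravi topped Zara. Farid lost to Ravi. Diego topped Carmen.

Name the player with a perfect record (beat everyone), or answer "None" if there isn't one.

None

Highest win total is Ren with 5 (out of 7 possible).
Ren lost to Diego, Carmen, so no player went undefeated.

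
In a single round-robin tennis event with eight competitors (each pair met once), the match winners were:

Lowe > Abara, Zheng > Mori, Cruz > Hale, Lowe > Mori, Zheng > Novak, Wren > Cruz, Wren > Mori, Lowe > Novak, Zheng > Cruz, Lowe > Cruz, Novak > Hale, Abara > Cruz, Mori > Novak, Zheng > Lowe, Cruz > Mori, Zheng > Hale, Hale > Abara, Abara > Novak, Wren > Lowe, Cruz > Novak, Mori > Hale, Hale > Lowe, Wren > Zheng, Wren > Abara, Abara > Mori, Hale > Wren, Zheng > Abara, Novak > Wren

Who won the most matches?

Zheng

Win totals: Zheng 6, Lowe 4, Cruz 3, Mori 2, Abara 3, Novak 2, Wren 5, Hale 3.
Zheng leads with 6 wins (next highest: 5).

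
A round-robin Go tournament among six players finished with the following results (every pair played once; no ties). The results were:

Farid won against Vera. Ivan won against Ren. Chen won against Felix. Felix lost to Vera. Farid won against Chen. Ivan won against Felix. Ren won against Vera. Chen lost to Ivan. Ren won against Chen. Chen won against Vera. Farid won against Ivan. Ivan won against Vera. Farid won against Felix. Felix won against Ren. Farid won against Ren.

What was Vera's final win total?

Vera's results: beat Felix; lost to Chen, Ivan, Farid, Ren.
That is 1 win.

1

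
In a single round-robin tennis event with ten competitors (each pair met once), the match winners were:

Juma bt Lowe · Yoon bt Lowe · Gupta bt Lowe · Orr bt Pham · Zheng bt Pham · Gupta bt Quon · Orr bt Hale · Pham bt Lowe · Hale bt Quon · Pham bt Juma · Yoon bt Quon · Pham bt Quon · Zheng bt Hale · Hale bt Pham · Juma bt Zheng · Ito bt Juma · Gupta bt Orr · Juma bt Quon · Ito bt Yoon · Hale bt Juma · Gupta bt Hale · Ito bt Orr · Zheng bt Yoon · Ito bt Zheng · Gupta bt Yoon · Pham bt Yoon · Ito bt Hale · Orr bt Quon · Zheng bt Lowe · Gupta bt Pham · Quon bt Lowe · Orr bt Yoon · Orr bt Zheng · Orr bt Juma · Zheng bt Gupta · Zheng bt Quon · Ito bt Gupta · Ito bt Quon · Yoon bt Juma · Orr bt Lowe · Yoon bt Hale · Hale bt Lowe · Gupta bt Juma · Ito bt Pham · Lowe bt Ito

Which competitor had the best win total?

Win totals: Pham 4, Quon 1, Hale 4, Zheng 6, Yoon 4, Lowe 1, Orr 7, Gupta 7, Juma 3, Ito 8.
Ito leads with 8 wins (next highest: 7).

Ito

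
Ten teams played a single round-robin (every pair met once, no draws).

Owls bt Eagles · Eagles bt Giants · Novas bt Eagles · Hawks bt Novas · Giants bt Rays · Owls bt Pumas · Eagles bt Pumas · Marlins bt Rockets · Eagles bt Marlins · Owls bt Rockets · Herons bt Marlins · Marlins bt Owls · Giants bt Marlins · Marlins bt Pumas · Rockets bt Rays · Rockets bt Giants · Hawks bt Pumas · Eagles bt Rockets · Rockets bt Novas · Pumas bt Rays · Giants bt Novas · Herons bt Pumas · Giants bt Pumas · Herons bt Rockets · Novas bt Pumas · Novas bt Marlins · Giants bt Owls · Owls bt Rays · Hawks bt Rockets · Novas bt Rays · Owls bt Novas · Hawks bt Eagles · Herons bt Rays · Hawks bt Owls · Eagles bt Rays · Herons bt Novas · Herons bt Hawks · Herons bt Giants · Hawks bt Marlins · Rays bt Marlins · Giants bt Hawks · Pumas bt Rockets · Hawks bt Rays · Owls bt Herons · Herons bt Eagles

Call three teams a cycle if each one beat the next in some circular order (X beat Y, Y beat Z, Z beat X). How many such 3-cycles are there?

Win totals: Owls 6, Eagles 5, Giants 6, Hawks 7, Marlins 3, Pumas 2, Rays 1, Rockets 3, Herons 8, Novas 4.
A team with w wins dominates both others in C(w,2) triples; summing gives 15 + 10 + 15 + 21 + 3 + 1 + 0 + 3 + 28 + 6 = 102 transitive triples.
Total triples C(10,3) = 120, so cyclic triples = 120 − 102 = 18.

18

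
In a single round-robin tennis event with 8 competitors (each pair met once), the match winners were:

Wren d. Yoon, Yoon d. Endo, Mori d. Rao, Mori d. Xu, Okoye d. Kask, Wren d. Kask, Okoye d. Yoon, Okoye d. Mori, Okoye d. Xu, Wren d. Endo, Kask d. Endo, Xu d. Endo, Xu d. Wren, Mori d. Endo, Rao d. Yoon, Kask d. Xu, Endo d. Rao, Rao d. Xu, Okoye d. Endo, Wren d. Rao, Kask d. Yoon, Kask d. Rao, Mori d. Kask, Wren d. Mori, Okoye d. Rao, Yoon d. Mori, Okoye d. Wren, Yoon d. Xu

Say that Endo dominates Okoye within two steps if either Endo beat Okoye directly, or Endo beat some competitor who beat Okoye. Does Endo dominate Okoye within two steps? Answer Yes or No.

No

Endo did not beat Okoye directly.
Endo beat Rao, but each of them lost to Okoye. No two-step path.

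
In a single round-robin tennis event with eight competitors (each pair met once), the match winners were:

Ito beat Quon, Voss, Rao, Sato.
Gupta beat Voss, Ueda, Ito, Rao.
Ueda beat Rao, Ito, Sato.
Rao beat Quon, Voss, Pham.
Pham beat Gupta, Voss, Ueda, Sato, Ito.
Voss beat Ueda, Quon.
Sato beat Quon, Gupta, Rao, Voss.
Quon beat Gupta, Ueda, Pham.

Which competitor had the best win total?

Pham

Win totals: Gupta 4, Ueda 3, Quon 3, Ito 4, Pham 5, Voss 2, Sato 4, Rao 3.
Pham leads with 5 wins (next highest: 4).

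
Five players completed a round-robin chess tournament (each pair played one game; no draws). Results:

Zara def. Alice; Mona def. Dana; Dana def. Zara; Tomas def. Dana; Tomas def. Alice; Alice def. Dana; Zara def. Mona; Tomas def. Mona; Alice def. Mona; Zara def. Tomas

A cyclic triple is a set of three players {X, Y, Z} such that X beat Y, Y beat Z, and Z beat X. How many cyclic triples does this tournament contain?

Of the C(5,3) = 10 triples, the cyclic ones are: {Alice, Dana, Zara}; {Dana, Zara, Mona}; {Dana, Zara, Tomas}.
That is 3.

3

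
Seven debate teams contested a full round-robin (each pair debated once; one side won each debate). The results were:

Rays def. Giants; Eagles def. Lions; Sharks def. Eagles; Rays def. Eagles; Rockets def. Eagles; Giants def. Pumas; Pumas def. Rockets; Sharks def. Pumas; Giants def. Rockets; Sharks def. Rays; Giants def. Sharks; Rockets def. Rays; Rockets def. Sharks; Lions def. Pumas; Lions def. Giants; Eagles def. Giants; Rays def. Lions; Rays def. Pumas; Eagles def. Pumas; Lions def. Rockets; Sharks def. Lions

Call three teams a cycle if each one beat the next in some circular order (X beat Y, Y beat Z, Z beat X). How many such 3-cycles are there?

Win totals: Rays 4, Pumas 1, Sharks 4, Lions 3, Giants 3, Eagles 3, Rockets 3.
A team with w wins dominates both others in C(w,2) triples; summing gives 6 + 0 + 6 + 3 + 3 + 3 + 3 = 24 transitive triples.
Total triples C(7,3) = 35, so cyclic triples = 35 − 24 = 11.

11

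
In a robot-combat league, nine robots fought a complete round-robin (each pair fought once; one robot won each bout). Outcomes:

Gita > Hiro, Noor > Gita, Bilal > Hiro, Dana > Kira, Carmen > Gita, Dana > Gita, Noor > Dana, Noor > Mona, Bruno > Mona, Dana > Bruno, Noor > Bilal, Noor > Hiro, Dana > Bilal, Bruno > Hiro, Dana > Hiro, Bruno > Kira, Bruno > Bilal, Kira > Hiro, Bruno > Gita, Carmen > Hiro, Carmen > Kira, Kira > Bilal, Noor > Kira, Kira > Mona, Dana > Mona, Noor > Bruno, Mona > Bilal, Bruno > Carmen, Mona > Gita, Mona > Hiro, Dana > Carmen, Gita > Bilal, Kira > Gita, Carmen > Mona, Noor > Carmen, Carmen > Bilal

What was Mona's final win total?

Mona's results: beat Bilal, Hiro, Gita; lost to Dana, Bruno, Carmen, Noor, Kira.
That is 3 wins.

3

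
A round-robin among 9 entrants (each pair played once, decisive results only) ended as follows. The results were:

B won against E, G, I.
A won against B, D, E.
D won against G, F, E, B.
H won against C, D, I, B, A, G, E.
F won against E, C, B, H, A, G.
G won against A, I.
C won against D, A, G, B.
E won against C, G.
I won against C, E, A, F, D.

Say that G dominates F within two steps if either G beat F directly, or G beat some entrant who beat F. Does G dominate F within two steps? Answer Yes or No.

Yes

G did not beat F directly.
G beat A, I. Of those, I beat F.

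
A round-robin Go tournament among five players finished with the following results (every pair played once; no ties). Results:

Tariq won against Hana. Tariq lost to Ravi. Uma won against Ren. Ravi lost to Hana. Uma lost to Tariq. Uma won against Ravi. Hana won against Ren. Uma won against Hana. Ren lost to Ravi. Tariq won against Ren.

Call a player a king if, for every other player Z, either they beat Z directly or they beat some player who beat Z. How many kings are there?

3

Ren cannot reach Uma, Tariq, Ravi, Hana in two steps.
Uma reaches everyone (king).
Tariq reaches everyone (king).
Ravi reaches everyone (king).
Hana cannot reach Uma in two steps.
Kings: Uma, Tariq, Ravi — 3.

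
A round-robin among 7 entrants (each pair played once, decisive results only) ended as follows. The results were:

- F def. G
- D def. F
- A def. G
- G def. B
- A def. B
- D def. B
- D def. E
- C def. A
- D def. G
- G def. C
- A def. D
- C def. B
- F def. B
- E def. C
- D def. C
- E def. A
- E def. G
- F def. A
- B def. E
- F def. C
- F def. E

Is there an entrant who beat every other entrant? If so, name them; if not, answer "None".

None

Highest win total is F with 5 (out of 6 possible).
F lost to D, so no entrant went undefeated.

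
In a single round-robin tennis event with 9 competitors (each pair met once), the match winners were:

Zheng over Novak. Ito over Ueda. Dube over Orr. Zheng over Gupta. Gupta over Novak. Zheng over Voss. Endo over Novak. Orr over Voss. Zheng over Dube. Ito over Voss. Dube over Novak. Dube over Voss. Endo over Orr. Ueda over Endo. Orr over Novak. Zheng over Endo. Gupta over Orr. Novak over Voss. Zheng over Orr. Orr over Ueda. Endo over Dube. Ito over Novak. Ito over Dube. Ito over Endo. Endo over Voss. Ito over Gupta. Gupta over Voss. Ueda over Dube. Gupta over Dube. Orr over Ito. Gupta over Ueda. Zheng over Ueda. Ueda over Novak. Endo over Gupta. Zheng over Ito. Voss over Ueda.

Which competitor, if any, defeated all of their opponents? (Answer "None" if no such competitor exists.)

Zheng has 8 wins out of 8 opponents — a perfect record.

Zheng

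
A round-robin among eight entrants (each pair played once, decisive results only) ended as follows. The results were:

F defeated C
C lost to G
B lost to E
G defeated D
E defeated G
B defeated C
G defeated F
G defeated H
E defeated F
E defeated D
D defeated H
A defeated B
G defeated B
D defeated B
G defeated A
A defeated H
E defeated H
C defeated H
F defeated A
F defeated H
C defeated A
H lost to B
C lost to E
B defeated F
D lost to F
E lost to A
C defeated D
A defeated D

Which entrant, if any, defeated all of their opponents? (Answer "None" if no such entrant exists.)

None

Highest win total is G with 6 (out of 7 possible).
G lost to E, so no entrant went undefeated.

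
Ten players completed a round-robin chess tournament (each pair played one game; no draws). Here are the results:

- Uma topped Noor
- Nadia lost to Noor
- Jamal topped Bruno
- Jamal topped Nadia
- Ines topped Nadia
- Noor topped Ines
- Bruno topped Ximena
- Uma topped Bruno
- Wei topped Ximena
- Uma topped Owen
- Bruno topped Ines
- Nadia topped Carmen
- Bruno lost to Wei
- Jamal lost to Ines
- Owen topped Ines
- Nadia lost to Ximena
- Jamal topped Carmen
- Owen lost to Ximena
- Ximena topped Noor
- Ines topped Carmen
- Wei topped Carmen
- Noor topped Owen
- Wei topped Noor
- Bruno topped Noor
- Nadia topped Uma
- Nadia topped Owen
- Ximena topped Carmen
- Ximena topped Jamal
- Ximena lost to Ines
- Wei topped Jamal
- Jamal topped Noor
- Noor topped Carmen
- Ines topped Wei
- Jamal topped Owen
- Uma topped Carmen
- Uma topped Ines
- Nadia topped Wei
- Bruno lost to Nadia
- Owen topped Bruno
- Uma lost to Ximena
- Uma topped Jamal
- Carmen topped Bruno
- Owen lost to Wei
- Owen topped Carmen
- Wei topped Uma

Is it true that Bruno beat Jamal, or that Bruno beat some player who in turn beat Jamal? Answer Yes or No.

Bruno did not beat Jamal directly.
Bruno beat Ines, Ximena, Noor. Of those, Ines beat Jamal.

Yes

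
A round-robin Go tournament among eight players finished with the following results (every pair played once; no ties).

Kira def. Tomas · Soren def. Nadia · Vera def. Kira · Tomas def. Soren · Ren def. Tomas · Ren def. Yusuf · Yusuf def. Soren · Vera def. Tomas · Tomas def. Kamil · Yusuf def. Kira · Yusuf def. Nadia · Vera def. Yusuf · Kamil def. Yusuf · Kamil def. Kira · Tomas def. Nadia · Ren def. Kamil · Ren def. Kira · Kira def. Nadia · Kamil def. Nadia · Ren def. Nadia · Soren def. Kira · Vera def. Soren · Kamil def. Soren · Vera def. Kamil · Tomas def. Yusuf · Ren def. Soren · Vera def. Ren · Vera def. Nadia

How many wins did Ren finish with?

6

Ren's results: beat Kamil, Nadia, Tomas, Yusuf, Soren, Kira; lost to Vera.
That is 6 wins.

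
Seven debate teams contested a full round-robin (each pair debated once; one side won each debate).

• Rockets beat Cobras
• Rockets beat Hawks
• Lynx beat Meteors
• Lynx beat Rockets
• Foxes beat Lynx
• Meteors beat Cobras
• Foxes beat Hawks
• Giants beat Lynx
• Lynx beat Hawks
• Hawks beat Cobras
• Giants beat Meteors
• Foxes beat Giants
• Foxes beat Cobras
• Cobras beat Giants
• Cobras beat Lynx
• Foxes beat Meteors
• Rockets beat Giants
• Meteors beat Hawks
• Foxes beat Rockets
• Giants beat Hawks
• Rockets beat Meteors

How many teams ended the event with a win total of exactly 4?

1

Win totals: Rockets 4, Lynx 3, Giants 3, Meteors 2, Hawks 1, Cobras 2, Foxes 6.
Exactly 4: Rockets — 1 team.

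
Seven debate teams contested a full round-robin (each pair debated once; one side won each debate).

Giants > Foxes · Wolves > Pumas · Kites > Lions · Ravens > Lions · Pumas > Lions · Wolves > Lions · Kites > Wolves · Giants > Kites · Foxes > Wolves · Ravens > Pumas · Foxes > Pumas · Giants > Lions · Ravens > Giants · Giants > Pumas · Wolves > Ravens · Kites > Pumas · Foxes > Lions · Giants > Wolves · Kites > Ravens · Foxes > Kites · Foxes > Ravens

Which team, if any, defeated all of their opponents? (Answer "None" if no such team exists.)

Highest win total is Giants with 5 (out of 6 possible).
Giants lost to Ravens, so no team went undefeated.

None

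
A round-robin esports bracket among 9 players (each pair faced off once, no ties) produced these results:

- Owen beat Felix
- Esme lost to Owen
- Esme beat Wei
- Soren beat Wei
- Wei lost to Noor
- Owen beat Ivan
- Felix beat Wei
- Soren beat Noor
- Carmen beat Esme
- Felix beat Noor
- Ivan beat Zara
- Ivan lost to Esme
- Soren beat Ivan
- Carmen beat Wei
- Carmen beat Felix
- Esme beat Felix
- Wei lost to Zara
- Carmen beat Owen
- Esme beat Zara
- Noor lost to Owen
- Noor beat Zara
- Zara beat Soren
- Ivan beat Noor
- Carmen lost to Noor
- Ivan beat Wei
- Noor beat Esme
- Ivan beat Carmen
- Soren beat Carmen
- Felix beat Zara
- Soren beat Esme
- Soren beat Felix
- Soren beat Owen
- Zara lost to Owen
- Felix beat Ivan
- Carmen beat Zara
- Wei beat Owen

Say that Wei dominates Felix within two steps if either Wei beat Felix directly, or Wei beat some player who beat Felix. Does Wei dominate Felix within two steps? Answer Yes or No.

Wei did not beat Felix directly.
Wei beat Owen. Of those, Owen beat Felix.

Yes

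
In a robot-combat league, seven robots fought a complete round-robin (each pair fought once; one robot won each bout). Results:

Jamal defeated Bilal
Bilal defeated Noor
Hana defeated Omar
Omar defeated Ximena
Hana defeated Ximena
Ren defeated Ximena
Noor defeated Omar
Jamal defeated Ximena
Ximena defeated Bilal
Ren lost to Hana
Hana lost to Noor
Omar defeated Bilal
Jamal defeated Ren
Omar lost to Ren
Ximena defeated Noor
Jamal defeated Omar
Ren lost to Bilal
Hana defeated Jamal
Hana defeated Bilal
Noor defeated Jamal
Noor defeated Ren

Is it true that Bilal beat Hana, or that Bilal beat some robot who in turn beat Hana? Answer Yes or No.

Yes

Bilal did not beat Hana directly.
Bilal beat Ren, Noor. Of those, Noor beat Hana.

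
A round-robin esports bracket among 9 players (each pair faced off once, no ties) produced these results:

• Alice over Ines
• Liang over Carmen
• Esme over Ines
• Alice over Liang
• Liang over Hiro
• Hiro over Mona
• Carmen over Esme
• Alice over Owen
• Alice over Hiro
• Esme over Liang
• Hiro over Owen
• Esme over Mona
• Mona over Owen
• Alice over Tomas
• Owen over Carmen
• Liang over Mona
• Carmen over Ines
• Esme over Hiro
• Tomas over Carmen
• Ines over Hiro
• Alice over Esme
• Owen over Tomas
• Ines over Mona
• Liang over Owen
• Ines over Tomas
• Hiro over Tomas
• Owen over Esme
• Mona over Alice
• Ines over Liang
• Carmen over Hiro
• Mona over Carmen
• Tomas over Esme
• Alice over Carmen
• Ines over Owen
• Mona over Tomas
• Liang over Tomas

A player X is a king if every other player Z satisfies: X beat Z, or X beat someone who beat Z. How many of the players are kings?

Carmen cannot reach Alice in two steps.
Ines reaches everyone (king).
Owen cannot reach Alice in two steps.
Esme reaches everyone (king).
Tomas cannot reach Owen, Alice in two steps.
Hiro cannot reach Ines, Liang in two steps.
Alice reaches everyone (king).
Liang reaches everyone (king).
Mona reaches everyone (king).
Kings: Ines, Esme, Alice, Liang, Mona — 5.

5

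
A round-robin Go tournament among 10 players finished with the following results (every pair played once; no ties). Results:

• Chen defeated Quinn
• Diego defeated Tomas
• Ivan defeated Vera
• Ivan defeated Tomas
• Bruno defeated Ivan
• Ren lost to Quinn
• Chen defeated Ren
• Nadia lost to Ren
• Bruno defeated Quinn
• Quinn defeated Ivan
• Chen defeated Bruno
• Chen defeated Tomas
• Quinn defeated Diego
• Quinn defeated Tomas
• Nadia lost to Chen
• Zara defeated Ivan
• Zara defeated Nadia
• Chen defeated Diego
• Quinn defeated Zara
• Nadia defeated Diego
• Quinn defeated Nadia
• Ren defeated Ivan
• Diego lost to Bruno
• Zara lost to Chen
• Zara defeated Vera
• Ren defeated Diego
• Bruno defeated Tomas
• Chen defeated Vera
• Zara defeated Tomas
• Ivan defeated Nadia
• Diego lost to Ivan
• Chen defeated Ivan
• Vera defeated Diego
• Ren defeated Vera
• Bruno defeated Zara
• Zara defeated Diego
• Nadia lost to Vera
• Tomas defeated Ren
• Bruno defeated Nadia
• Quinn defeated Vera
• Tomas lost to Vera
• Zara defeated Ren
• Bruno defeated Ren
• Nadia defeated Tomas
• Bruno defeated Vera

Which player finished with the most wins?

Chen

Win totals: Diego 1, Ren 4, Chen 9, Ivan 4, Tomas 1, Zara 6, Nadia 2, Bruno 8, Vera 3, Quinn 7.
Chen leads with 9 wins (next highest: 8).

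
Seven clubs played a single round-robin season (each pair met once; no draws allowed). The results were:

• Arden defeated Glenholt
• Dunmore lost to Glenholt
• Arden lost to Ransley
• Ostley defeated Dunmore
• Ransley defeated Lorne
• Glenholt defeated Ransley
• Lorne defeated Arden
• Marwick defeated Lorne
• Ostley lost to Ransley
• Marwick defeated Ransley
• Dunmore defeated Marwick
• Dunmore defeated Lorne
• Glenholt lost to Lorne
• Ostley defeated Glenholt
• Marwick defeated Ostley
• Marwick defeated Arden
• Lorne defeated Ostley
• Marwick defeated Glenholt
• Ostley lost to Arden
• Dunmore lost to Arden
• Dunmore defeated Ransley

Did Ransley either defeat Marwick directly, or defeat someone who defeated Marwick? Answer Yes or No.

No

Ransley did not beat Marwick directly.
Ransley beat Lorne, Arden, Ostley, but each of them lost to Marwick. No two-step path.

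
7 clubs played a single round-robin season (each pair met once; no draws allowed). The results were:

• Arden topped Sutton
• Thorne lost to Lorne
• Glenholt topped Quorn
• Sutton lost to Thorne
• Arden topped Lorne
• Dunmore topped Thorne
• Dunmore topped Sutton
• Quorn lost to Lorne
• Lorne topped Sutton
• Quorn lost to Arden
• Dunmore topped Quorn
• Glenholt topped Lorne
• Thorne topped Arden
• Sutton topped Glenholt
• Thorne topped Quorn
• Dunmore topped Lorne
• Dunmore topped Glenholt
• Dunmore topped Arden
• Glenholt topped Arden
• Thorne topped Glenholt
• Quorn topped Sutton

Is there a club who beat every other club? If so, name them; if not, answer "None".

Dunmore

Dunmore has 6 wins out of 6 opponents — a perfect record.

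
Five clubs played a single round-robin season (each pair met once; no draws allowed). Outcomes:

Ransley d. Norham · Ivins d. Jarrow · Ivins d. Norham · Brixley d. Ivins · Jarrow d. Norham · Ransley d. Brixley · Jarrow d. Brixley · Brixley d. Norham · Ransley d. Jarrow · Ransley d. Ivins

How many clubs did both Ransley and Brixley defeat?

Ransley beat: Jarrow, Brixley, Ivins, Norham.
Brixley beat: Ivins, Norham.
Both beat: Ivins, Norham — 2.

2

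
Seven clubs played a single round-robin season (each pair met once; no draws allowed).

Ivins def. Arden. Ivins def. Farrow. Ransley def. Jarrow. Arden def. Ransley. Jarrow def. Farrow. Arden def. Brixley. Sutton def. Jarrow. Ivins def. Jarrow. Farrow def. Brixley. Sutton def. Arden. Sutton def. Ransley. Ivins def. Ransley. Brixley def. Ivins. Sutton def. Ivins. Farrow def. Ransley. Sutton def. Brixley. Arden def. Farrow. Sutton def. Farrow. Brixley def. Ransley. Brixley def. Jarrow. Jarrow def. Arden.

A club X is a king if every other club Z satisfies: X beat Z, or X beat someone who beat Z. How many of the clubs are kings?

Farrow cannot reach Sutton, Arden in two steps.
Sutton reaches everyone (king).
Jarrow cannot reach Sutton, Ivins in two steps.
Ivins cannot reach Sutton in two steps.
Ransley cannot reach Sutton, Ivins, Brixley in two steps.
Arden cannot reach Sutton in two steps.
Brixley cannot reach Sutton in two steps.
Kings: Sutton — 1.

1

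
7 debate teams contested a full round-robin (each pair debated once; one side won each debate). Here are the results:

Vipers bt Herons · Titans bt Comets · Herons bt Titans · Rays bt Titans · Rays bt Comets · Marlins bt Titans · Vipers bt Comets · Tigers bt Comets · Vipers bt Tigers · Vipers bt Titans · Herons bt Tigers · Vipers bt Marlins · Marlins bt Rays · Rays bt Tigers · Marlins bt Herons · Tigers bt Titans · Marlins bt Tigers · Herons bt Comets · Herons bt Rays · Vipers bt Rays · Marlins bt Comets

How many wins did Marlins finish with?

5

Marlins' results: beat Herons, Titans, Rays, Comets, Tigers; lost to Vipers.
That is 5 wins.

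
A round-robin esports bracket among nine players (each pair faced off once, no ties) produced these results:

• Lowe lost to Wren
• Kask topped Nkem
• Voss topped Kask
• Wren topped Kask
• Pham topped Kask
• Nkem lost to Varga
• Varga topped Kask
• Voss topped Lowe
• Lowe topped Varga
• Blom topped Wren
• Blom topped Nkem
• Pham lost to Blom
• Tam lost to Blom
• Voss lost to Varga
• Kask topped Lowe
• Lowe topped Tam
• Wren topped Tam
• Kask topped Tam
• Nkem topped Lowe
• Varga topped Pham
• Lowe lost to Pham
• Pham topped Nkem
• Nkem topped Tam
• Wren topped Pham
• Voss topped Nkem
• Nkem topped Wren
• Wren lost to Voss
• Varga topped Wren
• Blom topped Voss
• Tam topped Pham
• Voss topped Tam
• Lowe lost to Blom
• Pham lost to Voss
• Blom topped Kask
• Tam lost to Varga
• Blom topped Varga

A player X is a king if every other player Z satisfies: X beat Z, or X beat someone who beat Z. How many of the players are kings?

Varga cannot reach Blom in two steps.
Voss cannot reach Blom in two steps.
Pham cannot reach Voss, Blom in two steps.
Wren cannot reach Voss, Blom in two steps.
Blom reaches everyone (king).
Nkem cannot reach Voss, Blom in two steps.
Kask cannot reach Voss, Blom in two steps.
Lowe cannot reach Blom in two steps.
Tam cannot reach Varga, Voss, Wren, Blom in two steps.
Kings: Blom — 1.

1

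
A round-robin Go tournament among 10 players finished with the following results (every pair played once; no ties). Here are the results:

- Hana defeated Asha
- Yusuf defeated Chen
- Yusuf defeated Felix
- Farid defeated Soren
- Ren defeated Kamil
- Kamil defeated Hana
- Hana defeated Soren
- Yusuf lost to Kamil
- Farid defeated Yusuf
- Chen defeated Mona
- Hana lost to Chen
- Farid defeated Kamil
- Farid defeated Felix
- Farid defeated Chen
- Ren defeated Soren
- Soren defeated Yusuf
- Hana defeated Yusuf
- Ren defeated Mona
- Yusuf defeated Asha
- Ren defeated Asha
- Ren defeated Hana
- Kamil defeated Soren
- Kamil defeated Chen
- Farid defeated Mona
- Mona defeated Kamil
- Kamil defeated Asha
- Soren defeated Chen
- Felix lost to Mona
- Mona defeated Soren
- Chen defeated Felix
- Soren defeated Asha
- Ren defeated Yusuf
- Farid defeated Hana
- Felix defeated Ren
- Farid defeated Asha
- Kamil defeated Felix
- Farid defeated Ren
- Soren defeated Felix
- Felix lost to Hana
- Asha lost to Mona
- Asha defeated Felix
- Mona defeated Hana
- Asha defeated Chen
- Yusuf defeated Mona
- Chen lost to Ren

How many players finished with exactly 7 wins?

Win totals: Kamil 6, Yusuf 4, Mona 5, Hana 4, Farid 9, Ren 7, Felix 1, Soren 4, Asha 2, Chen 3.
Exactly 7: Ren — 1 player.

1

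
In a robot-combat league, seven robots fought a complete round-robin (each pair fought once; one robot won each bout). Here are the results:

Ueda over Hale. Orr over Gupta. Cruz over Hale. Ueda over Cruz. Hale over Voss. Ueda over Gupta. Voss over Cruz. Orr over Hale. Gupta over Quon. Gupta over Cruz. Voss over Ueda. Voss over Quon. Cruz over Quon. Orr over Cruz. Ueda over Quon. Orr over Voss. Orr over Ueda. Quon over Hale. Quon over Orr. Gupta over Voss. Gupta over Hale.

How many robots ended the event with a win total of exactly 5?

Win totals: Gupta 4, Quon 2, Ueda 4, Cruz 2, Orr 5, Voss 3, Hale 1.
Exactly 5: Orr — 1 robot.

1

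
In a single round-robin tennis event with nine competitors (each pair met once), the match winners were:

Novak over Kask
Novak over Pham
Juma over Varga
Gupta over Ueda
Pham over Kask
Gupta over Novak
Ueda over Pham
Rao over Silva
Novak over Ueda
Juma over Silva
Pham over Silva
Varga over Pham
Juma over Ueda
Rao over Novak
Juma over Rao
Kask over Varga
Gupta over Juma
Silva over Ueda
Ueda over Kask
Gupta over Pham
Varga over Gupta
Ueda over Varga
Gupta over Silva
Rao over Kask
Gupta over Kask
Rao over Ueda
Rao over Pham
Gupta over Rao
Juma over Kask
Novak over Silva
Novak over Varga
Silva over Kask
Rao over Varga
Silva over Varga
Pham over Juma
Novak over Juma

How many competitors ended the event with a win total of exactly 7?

1

Win totals: Kask 1, Novak 6, Ueda 3, Varga 2, Gupta 7, Juma 5, Rao 6, Silva 3, Pham 3.
Exactly 7: Gupta — 1 competitor.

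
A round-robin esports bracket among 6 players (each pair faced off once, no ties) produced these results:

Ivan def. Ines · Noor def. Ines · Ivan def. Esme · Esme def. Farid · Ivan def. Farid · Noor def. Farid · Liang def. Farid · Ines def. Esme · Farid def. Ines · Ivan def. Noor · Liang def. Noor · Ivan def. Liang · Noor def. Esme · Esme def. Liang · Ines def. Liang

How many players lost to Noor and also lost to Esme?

1

Noor beat: Esme, Ines, Farid.
Esme beat: Farid, Liang.
Both beat: Farid — 1.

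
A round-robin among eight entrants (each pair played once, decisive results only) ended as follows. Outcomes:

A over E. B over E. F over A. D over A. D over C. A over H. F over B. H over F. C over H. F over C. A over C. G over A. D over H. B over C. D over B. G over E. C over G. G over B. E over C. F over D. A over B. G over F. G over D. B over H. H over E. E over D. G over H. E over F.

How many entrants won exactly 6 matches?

Win totals: A 4, B 3, C 2, D 4, E 3, F 4, G 6, H 2.
Exactly 6: G — 1 entrant.

1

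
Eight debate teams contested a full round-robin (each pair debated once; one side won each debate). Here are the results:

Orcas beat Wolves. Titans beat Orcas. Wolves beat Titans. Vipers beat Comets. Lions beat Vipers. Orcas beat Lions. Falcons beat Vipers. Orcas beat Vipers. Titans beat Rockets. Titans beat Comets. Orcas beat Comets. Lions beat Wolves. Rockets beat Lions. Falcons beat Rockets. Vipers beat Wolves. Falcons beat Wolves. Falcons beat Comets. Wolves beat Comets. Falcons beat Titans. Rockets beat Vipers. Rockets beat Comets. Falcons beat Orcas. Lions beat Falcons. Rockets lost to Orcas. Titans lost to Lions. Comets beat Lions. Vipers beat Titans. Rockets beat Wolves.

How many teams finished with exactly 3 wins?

2

Win totals: Orcas 5, Wolves 2, Titans 3, Vipers 3, Comets 1, Falcons 6, Lions 4, Rockets 4.
Exactly 3: Titans, Vipers — 2 teams.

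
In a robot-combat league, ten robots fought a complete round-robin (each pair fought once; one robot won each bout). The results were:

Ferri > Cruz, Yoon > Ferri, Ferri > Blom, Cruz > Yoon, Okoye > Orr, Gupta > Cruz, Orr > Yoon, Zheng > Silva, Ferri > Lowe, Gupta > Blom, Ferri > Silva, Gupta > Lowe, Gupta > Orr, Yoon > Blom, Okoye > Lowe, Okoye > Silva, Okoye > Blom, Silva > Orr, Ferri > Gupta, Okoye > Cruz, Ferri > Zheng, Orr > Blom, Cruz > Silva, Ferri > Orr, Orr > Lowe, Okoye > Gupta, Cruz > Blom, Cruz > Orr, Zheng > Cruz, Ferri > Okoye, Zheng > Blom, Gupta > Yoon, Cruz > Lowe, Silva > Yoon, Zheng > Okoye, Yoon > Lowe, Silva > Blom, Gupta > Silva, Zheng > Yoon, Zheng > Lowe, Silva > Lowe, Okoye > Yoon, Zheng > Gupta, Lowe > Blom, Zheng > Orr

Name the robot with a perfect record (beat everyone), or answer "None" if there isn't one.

Highest win total is Zheng with 8 (out of 9 possible).
Zheng lost to Ferri, so no robot went undefeated.

None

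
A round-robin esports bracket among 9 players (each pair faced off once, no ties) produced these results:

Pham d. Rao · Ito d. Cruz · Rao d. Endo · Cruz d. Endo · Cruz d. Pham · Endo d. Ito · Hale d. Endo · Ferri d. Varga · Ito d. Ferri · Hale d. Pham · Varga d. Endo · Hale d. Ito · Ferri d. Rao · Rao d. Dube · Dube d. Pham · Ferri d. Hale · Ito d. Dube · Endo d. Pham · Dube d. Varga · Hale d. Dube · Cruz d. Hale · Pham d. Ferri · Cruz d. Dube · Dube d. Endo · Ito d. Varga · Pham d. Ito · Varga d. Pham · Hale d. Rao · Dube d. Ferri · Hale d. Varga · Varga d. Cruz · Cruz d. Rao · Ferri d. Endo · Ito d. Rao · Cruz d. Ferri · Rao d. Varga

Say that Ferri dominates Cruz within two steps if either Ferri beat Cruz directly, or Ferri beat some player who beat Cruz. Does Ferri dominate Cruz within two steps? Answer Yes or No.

Ferri did not beat Cruz directly.
Ferri beat Endo, Rao, Hale, Varga. Of those, Varga beat Cruz.

Yes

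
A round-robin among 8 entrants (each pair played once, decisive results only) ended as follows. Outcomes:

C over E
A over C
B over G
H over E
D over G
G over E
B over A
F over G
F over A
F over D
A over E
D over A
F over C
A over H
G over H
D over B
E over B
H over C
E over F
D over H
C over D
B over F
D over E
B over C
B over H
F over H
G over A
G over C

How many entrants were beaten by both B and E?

B beat: A, C, F, G, H.
E beat: B, F.
Both beat: F — 1.

1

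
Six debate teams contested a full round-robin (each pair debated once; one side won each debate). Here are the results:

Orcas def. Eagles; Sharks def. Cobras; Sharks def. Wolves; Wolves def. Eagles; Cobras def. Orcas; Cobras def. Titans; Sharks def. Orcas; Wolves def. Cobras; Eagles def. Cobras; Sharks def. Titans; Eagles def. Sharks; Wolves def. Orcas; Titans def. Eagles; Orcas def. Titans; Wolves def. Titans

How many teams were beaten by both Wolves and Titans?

1

Wolves beat: Eagles, Cobras, Orcas, Titans.
Titans beat: Eagles.
Both beat: Eagles — 1.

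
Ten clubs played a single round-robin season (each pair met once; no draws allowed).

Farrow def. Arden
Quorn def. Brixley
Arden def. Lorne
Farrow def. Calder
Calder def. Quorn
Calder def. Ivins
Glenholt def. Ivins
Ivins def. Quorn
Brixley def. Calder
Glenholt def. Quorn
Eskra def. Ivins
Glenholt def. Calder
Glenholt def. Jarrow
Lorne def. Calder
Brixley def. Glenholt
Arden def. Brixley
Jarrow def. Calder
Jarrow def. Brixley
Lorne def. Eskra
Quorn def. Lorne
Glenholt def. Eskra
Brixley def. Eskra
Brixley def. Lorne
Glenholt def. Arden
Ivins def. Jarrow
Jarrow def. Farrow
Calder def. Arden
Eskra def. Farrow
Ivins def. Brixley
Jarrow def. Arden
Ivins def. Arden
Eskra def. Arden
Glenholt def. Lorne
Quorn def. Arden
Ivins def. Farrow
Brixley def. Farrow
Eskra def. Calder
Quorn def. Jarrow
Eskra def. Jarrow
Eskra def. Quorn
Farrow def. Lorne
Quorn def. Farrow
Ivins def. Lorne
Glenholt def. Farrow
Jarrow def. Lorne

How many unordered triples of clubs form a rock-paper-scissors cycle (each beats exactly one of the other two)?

Win totals: Calder 3, Glenholt 8, Quorn 5, Eskra 6, Brixley 5, Arden 2, Farrow 3, Ivins 6, Jarrow 5, Lorne 2.
A club with w wins dominates both others in C(w,2) triples; summing gives 3 + 28 + 10 + 15 + 10 + 1 + 3 + 15 + 10 + 1 = 96 transitive triples.
Total triples C(10,3) = 120, so cyclic triples = 120 − 96 = 24.

24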